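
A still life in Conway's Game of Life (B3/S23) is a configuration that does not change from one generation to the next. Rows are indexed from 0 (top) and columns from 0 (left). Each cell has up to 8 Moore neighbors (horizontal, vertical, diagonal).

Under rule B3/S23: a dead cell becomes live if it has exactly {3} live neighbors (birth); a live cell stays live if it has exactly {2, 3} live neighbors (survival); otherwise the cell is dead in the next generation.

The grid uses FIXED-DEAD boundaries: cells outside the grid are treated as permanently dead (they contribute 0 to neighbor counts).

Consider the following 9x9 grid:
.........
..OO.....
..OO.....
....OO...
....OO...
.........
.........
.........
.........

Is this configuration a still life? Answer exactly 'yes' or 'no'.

Compute generation 1 and compare to generation 0 (given above):
Generation 1:
.........
..OO.....
..O......
.....O...
....OO...
.........
.........
.........
.........
Cell (2,3) differs: gen0=1 vs gen1=0 -> NOT a still life.

Answer: no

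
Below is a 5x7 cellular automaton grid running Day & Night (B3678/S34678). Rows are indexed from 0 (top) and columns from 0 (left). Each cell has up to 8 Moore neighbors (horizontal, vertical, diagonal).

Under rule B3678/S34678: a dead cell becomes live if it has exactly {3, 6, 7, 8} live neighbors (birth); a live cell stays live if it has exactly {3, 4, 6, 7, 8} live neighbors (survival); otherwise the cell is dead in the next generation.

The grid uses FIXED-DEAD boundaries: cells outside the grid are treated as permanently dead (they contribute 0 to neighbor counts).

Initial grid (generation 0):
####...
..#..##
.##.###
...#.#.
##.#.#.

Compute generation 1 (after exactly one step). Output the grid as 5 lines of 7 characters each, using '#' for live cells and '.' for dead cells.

Simulating step by step:
Generation 0 (given above): 18 live cells
Generation 1: 14 live cells
(generation 1 grid is the final answer)

Answer: .##....
##...##
..#.#.#
#..###.
..#....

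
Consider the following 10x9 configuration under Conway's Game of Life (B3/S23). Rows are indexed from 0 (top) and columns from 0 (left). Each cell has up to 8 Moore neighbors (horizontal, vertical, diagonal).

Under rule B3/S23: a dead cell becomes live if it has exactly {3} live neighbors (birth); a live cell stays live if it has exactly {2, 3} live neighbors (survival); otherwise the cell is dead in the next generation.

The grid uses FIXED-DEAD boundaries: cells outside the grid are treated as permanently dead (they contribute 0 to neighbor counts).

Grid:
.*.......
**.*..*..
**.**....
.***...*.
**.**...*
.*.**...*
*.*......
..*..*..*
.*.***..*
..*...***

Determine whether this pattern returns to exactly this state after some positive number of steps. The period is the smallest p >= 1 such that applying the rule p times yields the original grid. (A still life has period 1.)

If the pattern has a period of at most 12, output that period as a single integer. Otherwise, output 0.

Answer: 0

Derivation:
Simulating and comparing each generation to the original:
Gen 0 (original, given above): 36 live cells
Gen 1: 26 live cells, differs from original
Gen 2: 21 live cells, differs from original
Gen 3: 18 live cells, differs from original
Gen 4: 13 live cells, differs from original
Gen 5: 15 live cells, differs from original
Gen 6: 10 live cells, differs from original
Gen 7: 6 live cells, differs from original
Gen 8: 4 live cells, differs from original
Gen 9: 4 live cells, differs from original
Gen 10: 4 live cells, differs from original
Gen 11: 4 live cells, differs from original
Gen 12: 4 live cells, differs from original
No period found within 12 steps.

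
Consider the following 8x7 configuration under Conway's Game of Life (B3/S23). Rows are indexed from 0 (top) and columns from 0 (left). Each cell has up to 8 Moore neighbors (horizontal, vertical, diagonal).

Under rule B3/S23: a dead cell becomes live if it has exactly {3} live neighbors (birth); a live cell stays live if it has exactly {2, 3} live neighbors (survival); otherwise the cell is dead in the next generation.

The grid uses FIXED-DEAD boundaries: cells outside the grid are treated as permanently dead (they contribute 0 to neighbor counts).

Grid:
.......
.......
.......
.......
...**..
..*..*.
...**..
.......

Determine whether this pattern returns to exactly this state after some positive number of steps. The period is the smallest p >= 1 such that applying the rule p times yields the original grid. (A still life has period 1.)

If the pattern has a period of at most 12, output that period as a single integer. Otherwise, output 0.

Simulating and comparing each generation to the original:
Gen 0 (original, given above): 6 live cells
Gen 1: 6 live cells, MATCHES original -> period = 1

Answer: 1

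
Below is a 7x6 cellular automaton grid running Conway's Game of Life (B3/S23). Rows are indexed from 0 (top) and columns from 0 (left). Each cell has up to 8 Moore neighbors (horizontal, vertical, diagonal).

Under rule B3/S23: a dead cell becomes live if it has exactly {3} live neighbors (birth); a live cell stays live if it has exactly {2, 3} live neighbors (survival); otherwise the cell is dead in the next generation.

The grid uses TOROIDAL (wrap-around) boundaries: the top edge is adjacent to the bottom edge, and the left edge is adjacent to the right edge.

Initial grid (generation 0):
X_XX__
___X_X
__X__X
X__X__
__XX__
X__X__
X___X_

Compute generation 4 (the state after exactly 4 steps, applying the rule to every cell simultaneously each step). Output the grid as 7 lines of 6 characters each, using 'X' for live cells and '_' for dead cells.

Answer: ______
______
______
______
______
______
______

Derivation:
Simulating step by step:
Generation 0 (given above): 15 live cells
Generation 1: 27 live cells
XXXX__
XX_X_X
X_XX_X
_X_XX_
_XXXX_
_XXXXX
X_X_X_
Generation 2: 0 live cells
______
______
______
______
______
______
______
Generation 3: 0 live cells
______
______
______
______
______
______
______
Generation 4: 0 live cells
(generation 4 grid is the final answer)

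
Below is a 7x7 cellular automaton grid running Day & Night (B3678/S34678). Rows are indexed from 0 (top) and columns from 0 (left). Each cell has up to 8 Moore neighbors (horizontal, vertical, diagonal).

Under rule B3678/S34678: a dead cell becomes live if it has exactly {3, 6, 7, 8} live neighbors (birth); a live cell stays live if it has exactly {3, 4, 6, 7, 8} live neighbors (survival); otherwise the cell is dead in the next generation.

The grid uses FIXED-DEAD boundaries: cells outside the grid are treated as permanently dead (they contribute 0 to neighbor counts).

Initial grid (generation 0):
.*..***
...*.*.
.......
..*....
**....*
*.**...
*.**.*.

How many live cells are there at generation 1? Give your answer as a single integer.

Simulating step by step:
Generation 0 (given above): 17 live cells
Generation 1: 15 live cells
....**.
.....**
.......
.*.....
.*.*...
*****..
..***..
Population at generation 1: 15

Answer: 15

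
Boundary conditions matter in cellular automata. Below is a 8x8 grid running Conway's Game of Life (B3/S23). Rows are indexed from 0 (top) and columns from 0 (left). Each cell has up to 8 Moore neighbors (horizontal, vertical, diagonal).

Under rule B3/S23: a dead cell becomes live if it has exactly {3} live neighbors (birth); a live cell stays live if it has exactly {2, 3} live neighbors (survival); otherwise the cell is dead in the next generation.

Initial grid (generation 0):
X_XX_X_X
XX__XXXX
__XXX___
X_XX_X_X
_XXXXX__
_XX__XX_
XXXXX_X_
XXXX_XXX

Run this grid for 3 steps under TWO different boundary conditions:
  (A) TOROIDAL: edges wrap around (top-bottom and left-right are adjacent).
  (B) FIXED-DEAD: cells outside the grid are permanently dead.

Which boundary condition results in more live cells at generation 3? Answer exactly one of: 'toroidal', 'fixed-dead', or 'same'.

Under TOROIDAL boundary, generation 3:
________
________
________
______XX
X____X__
______XX
________
________
Population = 6

Under FIXED-DEAD boundary, generation 3:
________
______XX
______XX
_____XXX
_____XX_
_____X__
______X_
______X_
Population = 12

Comparison: toroidal=6, fixed-dead=12 -> fixed-dead

Answer: fixed-dead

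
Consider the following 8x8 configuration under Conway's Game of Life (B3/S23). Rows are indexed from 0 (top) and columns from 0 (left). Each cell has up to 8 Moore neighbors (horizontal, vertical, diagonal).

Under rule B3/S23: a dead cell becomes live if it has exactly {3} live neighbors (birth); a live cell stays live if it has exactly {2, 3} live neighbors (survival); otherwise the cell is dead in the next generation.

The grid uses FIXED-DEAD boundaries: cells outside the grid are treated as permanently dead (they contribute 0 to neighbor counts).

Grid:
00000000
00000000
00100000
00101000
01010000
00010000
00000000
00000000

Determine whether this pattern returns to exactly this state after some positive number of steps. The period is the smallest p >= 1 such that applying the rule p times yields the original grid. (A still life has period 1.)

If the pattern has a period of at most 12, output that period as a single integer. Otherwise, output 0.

Simulating and comparing each generation to the original:
Gen 0 (original, given above): 6 live cells
Gen 1: 6 live cells, differs from original
Gen 2: 6 live cells, MATCHES original -> period = 2

Answer: 2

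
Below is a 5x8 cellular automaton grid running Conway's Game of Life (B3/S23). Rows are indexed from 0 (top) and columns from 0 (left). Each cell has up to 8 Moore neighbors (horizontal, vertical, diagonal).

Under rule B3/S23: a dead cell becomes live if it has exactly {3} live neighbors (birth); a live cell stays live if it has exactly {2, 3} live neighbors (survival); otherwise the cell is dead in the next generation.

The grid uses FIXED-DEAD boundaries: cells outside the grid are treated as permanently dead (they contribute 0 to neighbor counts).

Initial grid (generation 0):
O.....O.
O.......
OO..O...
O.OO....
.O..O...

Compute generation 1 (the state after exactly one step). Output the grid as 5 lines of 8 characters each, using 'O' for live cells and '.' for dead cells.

Answer: ........
O.......
O.OO....
O.OOO...
.OOO....

Derivation:
Simulating step by step:
Generation 0 (given above): 11 live cells
Generation 1: 11 live cells
(generation 1 grid is the final answer)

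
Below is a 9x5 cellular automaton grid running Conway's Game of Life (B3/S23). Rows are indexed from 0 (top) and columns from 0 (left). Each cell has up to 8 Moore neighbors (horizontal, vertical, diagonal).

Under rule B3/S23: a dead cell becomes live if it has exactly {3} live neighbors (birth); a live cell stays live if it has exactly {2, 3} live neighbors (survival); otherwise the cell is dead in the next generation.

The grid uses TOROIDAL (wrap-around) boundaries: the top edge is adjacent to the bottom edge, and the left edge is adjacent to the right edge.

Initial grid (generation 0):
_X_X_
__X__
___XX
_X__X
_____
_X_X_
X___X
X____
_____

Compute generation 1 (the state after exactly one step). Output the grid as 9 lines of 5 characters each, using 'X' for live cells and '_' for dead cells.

Answer: __X__
__X_X
X_XXX
X__XX
X_X__
X___X
XX__X
X___X
_____

Derivation:
Simulating step by step:
Generation 0 (given above): 12 live cells
Generation 1: 19 live cells
(generation 1 grid is the final answer)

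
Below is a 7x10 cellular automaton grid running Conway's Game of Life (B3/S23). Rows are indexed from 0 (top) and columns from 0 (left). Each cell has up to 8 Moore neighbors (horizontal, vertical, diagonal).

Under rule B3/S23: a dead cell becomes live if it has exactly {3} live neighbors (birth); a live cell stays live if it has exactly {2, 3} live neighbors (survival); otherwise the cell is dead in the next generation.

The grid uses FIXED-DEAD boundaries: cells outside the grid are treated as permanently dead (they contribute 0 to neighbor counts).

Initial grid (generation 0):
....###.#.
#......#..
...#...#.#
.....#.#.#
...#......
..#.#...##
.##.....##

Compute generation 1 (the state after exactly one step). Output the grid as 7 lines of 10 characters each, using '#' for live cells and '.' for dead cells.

Simulating step by step:
Generation 0 (given above): 21 live cells
Generation 1: 21 live cells
(generation 1 grid is the final answer)

Answer: .....###..
....##.#..
.......#..
....#.#...
...##....#
.##.....##
.###....##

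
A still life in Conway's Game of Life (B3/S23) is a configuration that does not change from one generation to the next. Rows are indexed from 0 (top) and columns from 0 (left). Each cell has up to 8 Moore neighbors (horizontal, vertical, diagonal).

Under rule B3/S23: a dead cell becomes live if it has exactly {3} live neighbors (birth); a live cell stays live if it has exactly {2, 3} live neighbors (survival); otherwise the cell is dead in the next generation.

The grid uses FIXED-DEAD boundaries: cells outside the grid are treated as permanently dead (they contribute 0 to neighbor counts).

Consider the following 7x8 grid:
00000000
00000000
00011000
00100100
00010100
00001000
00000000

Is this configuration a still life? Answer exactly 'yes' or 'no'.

Compute generation 1 and compare to generation 0 (given above):
Generation 1:
00000000
00000000
00011000
00100100
00010100
00001000
00000000
The grids are IDENTICAL -> still life.

Answer: yes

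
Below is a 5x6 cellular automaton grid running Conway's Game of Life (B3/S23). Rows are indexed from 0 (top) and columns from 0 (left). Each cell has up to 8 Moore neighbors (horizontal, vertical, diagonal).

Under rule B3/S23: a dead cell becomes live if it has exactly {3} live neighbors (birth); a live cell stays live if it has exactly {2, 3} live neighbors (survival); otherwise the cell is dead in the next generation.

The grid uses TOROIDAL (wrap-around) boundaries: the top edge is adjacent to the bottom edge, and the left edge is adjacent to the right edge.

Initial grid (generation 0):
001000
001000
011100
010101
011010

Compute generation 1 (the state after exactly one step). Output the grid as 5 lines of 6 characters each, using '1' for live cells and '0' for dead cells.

Answer: 001000
000000
110110
000000
110010

Derivation:
Simulating step by step:
Generation 0 (given above): 11 live cells
Generation 1: 8 live cells
(generation 1 grid is the final answer)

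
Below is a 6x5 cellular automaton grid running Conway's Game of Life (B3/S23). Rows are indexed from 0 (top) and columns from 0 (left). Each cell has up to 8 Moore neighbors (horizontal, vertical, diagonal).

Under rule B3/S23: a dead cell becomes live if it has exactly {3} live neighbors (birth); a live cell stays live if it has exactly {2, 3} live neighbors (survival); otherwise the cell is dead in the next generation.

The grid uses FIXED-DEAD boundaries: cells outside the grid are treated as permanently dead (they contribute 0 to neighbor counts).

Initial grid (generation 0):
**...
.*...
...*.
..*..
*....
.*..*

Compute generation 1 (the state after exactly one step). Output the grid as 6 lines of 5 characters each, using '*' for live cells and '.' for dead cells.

Simulating step by step:
Generation 0 (given above): 8 live cells
Generation 1: 7 live cells
(generation 1 grid is the final answer)

Answer: **...
***..
..*..
.....
.*...
.....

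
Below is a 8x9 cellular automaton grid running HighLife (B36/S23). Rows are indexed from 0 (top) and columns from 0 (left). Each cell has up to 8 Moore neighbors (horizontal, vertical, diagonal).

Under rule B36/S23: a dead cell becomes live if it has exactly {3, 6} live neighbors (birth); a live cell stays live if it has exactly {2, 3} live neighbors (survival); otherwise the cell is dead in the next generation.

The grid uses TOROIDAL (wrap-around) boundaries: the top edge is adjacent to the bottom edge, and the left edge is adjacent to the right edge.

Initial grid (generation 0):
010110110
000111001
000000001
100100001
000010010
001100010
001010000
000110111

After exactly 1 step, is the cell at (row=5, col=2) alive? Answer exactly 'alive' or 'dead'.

Answer: alive

Derivation:
Simulating step by step:
Generation 0 (given above): 25 live cells
Generation 1: 27 live cells
100001000
101101101
000100011
100000011
001010010
001010000
001111101
000000101

Cell (5,2) at generation 1: 1 -> alive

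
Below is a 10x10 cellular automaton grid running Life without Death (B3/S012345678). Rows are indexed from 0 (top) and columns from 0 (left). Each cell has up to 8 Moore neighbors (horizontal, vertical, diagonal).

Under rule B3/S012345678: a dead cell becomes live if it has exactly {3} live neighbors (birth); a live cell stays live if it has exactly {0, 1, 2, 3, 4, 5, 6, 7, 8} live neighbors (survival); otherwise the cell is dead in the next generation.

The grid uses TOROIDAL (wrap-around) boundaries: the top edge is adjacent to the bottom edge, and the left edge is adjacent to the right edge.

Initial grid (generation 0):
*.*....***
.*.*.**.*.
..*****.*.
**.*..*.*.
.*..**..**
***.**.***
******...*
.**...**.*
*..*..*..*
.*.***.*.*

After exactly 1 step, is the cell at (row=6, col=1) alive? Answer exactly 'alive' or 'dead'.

Answer: alive

Derivation:
Simulating step by step:
Generation 0 (given above): 56 live cells
Generation 1: 58 live cells
*.*....***
**.*.**.*.
*.*****.*.
**.*..*.*.
.*..**..**
***.**.***
******...*
.**...**.*
*..*..*..*
.*.***.*.*

Cell (6,1) at generation 1: 1 -> alive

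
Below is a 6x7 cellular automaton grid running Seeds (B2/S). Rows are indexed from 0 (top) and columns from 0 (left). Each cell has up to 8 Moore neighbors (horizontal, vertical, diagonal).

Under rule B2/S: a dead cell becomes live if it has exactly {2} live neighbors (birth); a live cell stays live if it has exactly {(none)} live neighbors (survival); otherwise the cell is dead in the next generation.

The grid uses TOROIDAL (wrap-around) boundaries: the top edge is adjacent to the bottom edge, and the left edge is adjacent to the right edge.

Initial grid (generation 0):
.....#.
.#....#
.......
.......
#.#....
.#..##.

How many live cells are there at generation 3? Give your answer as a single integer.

Answer: 5

Derivation:
Simulating step by step:
Generation 0 (given above): 8 live cells
Generation 1: 13 live cells
.##....
#....#.
#......
.#.....
...####
#.##...
Generation 2: 4 live cells
....#..
..#....
.......
..##...
.......
.......
Generation 3: 5 live cells
...#...
...#...
.#.....
.......
..##...
.......
Population at generation 3: 5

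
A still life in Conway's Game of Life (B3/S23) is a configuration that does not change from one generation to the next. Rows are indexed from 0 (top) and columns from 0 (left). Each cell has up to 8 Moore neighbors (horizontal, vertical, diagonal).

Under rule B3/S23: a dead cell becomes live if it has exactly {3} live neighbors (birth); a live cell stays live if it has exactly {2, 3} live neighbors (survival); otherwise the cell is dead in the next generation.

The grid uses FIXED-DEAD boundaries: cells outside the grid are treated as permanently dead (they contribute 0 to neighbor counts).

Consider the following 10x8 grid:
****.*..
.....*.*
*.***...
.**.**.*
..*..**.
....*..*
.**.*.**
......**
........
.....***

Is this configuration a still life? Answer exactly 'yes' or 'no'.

Compute generation 1 and compare to generation 0 (given above):
Generation 1:
.**.*.*.
*....**.
..*.....
........
.**....*
.**.*..*
...*....
.....***
.....*..
......*.
Cell (0,0) differs: gen0=1 vs gen1=0 -> NOT a still life.

Answer: no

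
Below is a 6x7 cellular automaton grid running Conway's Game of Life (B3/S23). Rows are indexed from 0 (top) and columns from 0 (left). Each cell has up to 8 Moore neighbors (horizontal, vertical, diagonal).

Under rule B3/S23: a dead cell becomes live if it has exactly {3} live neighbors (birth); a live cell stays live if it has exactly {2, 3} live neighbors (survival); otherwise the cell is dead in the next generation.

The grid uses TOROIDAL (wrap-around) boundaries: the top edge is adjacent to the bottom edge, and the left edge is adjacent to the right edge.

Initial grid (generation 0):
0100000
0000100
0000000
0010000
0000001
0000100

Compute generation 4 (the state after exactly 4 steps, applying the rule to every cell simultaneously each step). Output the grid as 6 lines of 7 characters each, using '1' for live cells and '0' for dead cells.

Simulating step by step:
Generation 0 (given above): 5 live cells
Generation 1: 0 live cells
0000000
0000000
0000000
0000000
0000000
0000000
Generation 2: 0 live cells
0000000
0000000
0000000
0000000
0000000
0000000
Generation 3: 0 live cells
0000000
0000000
0000000
0000000
0000000
0000000
Generation 4: 0 live cells
(generation 4 grid is the final answer)

Answer: 0000000
0000000
0000000
0000000
0000000
0000000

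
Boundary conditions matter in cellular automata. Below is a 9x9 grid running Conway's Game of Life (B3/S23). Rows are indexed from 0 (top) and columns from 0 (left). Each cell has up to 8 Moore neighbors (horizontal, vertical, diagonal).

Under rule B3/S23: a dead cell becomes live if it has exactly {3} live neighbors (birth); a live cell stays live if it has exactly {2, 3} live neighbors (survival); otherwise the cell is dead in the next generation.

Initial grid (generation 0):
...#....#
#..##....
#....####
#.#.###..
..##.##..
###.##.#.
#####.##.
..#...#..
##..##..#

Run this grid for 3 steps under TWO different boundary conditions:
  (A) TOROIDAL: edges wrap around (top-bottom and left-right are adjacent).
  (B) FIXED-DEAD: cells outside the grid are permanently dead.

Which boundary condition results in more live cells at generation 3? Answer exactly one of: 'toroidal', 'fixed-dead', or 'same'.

Under TOROIDAL boundary, generation 3:
....##...
...#...##
##.#.....
##..##.#.
#......#.
##.......
.#...#..#
.....#..#
......##.
Population = 24

Under FIXED-DEAD boundary, generation 3:
....#.#..
..##...#.
..##...#.
..#.###..
.##....#.
##....#.#
........#
.....###.
.........
Population = 23

Comparison: toroidal=24, fixed-dead=23 -> toroidal

Answer: toroidal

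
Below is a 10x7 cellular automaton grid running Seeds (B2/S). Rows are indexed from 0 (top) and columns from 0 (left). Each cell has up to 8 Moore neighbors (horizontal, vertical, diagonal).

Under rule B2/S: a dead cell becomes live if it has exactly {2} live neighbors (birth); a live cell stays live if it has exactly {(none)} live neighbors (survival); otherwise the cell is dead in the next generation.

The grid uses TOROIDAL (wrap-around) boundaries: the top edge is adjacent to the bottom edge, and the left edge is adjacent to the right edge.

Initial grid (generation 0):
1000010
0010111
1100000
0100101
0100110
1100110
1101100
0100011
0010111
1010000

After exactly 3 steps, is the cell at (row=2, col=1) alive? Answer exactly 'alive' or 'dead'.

Simulating step by step:
Generation 0 (given above): 31 live cells
Generation 1: 3 live cells
0010000
0001000
0000000
0001000
0000000
0000000
0000000
0000000
0000000
0000000
Generation 2: 5 live cells
0001000
0010000
0011100
0000000
0000000
0000000
0000000
0000000
0000000
0000000
Generation 3: 5 live cells
0010000
0100000
0100000
0010100
0000000
0000000
0000000
0000000
0000000
0000000

Cell (2,1) at generation 3: 1 -> alive

Answer: alive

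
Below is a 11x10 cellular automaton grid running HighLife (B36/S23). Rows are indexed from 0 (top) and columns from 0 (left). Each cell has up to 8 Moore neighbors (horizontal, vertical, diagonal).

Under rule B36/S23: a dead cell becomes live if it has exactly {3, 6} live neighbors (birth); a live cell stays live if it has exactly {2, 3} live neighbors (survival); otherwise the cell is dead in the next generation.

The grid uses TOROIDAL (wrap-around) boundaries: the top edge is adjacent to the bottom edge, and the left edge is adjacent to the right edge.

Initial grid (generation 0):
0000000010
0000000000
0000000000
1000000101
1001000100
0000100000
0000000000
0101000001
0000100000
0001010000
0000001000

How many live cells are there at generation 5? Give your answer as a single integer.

Simulating step by step:
Generation 0 (given above): 15 live cells
Generation 1: 11 live cells
0000000000
0000000000
0000000000
1000000011
1000000011
0000000000
0000000000
0000000000
0011100000
0000110000
0000000000
Generation 2: 12 live cells
0000000000
0000000000
0000000001
1000000010
1000000010
0000000001
0000000000
0001000000
0001110000
0000110000
0000000000
Generation 3: 11 live cells
0000000000
0000000000
0000000001
1000000010
1000000010
0000000001
0000000000
0001000000
0001010000
0001010000
0000000000
Generation 4: 9 live cells
0000000000
0000000000
0000000001
1000000010
1000000010
0000000001
0000000000
0000100000
0011000000
0000000000
0000000000
Generation 5: 8 live cells
0000000000
0000000000
0000000001
1000000010
1000000010
0000000001
0000000000
0001000000
0001000000
0000000000
0000000000
Population at generation 5: 8

Answer: 8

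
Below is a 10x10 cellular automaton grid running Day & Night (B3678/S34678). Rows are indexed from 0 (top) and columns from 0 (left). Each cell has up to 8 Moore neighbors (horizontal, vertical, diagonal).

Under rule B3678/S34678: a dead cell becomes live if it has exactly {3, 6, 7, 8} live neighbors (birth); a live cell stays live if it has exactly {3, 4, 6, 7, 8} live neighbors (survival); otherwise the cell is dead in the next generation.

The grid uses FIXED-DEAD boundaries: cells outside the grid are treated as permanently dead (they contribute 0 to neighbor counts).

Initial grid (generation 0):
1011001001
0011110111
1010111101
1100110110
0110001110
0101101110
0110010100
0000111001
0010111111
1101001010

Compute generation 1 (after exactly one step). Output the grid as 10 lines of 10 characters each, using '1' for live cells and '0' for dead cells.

Simulating step by step:
Generation 0 (given above): 56 live cells
Generation 1: 50 live cells
(generation 1 grid is the final answer)

Answer: 0111010100
0011001101
0011111011
1000101101
0110000101
1111000110
0010001100
0110111000
0100110011
0010101011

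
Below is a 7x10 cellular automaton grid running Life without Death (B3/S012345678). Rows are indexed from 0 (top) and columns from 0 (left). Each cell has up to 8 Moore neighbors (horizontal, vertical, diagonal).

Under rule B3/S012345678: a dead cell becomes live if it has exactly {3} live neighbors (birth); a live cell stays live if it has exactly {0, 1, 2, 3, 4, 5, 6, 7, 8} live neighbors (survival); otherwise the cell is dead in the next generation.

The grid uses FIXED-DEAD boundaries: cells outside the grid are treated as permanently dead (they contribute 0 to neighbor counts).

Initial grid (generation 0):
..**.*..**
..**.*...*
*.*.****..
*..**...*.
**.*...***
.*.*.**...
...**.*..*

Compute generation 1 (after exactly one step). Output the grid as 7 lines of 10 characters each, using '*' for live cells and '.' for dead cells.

Answer: ..**.*..**
..**.*.*.*
*.*.*****.
*..**...**
**.*.*****
**.*.**..*
..***.*..*

Derivation:
Simulating step by step:
Generation 0 (given above): 33 live cells
Generation 1: 41 live cells
(generation 1 grid is the final answer)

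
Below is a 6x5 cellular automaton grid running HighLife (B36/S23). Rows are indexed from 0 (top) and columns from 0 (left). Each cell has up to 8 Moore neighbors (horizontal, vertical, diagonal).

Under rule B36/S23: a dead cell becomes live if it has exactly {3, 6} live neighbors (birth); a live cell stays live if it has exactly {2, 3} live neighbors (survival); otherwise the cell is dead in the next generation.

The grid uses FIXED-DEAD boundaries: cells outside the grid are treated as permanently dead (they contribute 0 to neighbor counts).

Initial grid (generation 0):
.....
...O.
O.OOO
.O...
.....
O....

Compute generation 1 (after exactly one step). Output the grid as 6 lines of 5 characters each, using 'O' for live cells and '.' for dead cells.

Answer: .....
..OOO
.OOOO
.OOO.
.....
.....

Derivation:
Simulating step by step:
Generation 0 (given above): 7 live cells
Generation 1: 10 live cells
(generation 1 grid is the final answer)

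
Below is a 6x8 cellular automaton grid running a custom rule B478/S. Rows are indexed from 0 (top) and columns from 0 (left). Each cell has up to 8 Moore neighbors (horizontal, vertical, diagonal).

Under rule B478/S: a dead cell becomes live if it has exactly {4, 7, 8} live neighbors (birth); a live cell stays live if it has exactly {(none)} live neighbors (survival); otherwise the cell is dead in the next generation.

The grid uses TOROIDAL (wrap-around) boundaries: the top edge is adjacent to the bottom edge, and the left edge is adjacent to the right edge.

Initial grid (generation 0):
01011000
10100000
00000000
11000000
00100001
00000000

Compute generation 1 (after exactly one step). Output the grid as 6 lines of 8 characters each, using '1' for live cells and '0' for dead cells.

Answer: 00000000
00000000
01000000
00000000
00000000
00000000

Derivation:
Simulating step by step:
Generation 0 (given above): 9 live cells
Generation 1: 1 live cells
(generation 1 grid is the final answer)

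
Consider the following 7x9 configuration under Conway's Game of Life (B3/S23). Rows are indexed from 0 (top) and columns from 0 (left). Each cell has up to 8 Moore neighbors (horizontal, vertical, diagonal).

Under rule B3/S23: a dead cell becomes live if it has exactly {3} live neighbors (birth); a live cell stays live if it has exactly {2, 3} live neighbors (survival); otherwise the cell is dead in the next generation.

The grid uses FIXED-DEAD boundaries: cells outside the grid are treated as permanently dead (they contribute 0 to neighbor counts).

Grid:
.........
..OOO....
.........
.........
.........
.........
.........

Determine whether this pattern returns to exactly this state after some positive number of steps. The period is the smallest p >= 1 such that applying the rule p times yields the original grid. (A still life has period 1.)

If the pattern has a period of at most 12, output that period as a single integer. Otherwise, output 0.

Answer: 2

Derivation:
Simulating and comparing each generation to the original:
Gen 0 (original, given above): 3 live cells
Gen 1: 3 live cells, differs from original
Gen 2: 3 live cells, MATCHES original -> period = 2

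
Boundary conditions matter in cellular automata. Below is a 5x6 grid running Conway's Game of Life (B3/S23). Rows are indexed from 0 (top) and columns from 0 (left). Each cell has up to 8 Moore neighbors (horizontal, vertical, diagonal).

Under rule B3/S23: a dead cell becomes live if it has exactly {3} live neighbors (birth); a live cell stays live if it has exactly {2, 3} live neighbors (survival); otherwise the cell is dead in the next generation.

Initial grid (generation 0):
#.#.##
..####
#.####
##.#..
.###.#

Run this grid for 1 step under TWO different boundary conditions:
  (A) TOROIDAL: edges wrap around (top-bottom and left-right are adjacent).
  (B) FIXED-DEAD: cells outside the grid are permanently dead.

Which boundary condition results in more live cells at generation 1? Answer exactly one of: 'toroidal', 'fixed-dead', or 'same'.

Under TOROIDAL boundary, generation 1:
......
......
......
......
......
Population = 0

Under FIXED-DEAD boundary, generation 1:
.##..#
......
#....#
#....#
##.##.
Population = 11

Comparison: toroidal=0, fixed-dead=11 -> fixed-dead

Answer: fixed-dead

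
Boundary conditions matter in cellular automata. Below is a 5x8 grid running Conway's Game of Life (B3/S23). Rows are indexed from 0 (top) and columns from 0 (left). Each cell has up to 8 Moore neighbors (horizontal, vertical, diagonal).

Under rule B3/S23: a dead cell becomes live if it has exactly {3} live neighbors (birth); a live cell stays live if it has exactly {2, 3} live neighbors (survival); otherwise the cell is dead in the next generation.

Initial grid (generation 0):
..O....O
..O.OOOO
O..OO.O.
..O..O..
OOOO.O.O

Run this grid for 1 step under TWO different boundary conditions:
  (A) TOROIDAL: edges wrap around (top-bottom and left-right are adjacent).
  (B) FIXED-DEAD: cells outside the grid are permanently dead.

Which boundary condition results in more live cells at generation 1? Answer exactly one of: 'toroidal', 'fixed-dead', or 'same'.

Under TOROIDAL boundary, generation 1:
........
OOO.O...
.OO.....
.....O..
O..OO..O
Population = 11

Under FIXED-DEAD boundary, generation 1:
...O.O.O
.OO.O..O
.OO....O
O....O..
.OOOO.O.
Population = 17

Comparison: toroidal=11, fixed-dead=17 -> fixed-dead

Answer: fixed-dead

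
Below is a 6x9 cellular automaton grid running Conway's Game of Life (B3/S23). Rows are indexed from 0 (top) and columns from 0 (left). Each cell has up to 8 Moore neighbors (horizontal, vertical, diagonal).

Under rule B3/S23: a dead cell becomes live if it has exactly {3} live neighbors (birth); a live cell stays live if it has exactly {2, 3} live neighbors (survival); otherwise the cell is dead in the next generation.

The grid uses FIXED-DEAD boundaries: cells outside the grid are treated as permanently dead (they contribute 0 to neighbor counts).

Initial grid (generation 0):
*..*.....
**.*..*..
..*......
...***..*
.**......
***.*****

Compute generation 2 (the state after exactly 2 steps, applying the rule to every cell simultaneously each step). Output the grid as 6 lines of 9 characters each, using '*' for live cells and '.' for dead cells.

Simulating step by step:
Generation 0 (given above): 21 live cells
Generation 1: 20 live cells
***......
**.*.....
.**..*...
.*.**....
*.......*
*.**.***.
Generation 2: 14 live cells
(generation 2 grid is the final answer)

Answer: *.*......
...*.....
.........
**.**....
*....***.
.*....**.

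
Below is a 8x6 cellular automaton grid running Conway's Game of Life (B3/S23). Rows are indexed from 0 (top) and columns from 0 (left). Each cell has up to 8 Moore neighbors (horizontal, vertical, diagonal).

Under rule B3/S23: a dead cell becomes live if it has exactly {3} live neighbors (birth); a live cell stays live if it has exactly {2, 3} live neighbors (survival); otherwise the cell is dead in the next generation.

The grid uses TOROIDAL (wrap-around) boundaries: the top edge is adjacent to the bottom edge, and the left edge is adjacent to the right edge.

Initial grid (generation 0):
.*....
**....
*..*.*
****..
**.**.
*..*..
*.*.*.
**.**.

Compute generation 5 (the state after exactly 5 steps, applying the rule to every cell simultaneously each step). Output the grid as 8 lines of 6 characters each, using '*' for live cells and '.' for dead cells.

Simulating step by step:
Generation 0 (given above): 23 live cells
Generation 1: 15 live cells
.....*
.**..*
...***
......
....*.
*.....
*.*.*.
*..**.
Generation 2: 22 live cells
.***.*
..**.*
*.****
...*.*
......
.*.*..
*...*.
**.**.
Generation 3: 11 live cells
.....*
......
**....
*.**.*
..*.*.
......
*...*.
......
Generation 4: 17 live cells
......
*.....
***..*
*.****
.**.**
...*.*
......
.....*
Generation 5: 9 live cells
(generation 5 grid is the final answer)

Answer: ......
*....*
..*...
......
.*....
*.**.*
....*.
......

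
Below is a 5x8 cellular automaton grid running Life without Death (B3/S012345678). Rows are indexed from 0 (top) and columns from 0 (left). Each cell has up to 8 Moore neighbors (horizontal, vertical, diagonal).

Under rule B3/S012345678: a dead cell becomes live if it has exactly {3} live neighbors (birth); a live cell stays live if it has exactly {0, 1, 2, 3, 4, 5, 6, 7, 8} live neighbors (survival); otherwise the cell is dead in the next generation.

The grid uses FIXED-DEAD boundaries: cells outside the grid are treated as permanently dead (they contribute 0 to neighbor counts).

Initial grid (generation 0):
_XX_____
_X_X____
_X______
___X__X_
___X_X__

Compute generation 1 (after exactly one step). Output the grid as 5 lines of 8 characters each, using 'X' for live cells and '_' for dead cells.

Answer: _XX_____
XX_X____
_X______
__XXX_X_
___XXX__

Derivation:
Simulating step by step:
Generation 0 (given above): 9 live cells
Generation 1: 13 live cells
(generation 1 grid is the final answer)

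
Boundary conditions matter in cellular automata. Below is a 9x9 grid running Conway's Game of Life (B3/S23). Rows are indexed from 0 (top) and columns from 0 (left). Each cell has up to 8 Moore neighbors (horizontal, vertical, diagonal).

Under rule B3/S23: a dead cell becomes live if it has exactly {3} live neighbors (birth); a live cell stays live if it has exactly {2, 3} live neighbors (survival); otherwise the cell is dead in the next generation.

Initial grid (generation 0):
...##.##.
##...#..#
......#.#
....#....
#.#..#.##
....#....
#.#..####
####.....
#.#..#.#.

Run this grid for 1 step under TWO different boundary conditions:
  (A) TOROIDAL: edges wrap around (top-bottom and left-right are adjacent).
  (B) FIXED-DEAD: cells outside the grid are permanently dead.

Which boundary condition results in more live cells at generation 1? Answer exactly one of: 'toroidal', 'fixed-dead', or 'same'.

Under TOROIDAL boundary, generation 1:
..###..#.
#...##..#
.....#.##
#....##..
...###..#
...##....
#.#.#####
...###...
#....#.#.
Population = 33

Under FIXED-DEAD boundary, generation 1:
....####.
....##..#
.....#.#.
.....##.#
...###...
...##....
#.#.####.
#..###..#
#.##.....
Population = 31

Comparison: toroidal=33, fixed-dead=31 -> toroidal

Answer: toroidal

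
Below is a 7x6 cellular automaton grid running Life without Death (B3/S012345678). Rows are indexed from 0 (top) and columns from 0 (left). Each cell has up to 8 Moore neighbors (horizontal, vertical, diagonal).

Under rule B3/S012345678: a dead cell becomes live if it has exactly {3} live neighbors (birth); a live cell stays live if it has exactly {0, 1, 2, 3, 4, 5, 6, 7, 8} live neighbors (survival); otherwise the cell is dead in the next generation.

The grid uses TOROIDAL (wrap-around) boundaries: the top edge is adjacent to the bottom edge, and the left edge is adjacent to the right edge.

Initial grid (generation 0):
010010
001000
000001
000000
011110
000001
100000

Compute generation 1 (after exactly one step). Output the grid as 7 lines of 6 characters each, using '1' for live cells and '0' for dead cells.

Simulating step by step:
Generation 0 (given above): 10 live cells
Generation 1: 19 live cells
(generation 1 grid is the final answer)

Answer: 010010
001000
000001
001110
011110
111111
100001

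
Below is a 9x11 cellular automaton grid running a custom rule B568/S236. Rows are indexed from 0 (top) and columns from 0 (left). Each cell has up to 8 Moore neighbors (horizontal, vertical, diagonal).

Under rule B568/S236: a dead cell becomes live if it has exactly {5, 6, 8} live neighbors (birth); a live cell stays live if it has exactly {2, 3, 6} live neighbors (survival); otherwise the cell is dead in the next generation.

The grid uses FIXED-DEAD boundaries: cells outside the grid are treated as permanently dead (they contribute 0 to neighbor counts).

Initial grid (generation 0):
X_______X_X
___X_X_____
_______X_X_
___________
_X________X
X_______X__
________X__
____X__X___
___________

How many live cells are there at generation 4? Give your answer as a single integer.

Answer: 0

Derivation:
Simulating step by step:
Generation 0 (given above): 14 live cells
Generation 1: 1 live cells
___________
___________
___________
___________
___________
___________
________X__
___________
___________
Generation 2: 0 live cells
___________
___________
___________
___________
___________
___________
___________
___________
___________
Generation 3: 0 live cells
___________
___________
___________
___________
___________
___________
___________
___________
___________
Generation 4: 0 live cells
___________
___________
___________
___________
___________
___________
___________
___________
___________
Population at generation 4: 0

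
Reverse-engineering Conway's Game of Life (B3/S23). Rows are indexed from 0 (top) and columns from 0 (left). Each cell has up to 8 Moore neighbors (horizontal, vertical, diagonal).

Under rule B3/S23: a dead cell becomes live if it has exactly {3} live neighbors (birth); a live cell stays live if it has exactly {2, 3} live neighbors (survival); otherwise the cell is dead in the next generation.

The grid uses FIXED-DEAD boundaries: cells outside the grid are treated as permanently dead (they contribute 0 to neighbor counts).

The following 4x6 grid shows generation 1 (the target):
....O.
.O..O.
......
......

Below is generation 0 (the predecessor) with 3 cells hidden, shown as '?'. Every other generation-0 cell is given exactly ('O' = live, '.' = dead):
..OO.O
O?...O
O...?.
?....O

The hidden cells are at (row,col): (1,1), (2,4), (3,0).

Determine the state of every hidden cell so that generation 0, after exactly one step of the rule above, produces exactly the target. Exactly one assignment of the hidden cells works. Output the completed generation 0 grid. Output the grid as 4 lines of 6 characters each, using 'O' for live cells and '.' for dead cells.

Hidden generation-0 cells (in order): (1,1), (2,4), (3,0).
A hidden cell only influences target cells in its own 3x3 neighborhood. Try each of the 2^3 = 8 assignments, step the completed generation 0 forward once under B3/S23, and compare with the target:
  (1,1)=. (2,4)=. (3,0)=. -> step reproduces the target at every cell -> ACCEPT
  (1,1)=. (2,4)=. (3,0)=O -> step gives (2,0)='O' but target has '.' -> reject
  (1,1)=. (2,4)=O (3,0)=. -> step gives (1,3)='O' but target has '.' -> reject
  (1,1)=. (2,4)=O (3,0)=O -> step gives (1,3)='O' but target has '.' -> reject
  (1,1)=O (2,4)=. (3,0)=. -> step gives (0,1)='O' but target has '.' -> reject
  (1,1)=O (2,4)=. (3,0)=O -> step gives (0,1)='O' but target has '.' -> reject
  (1,1)=O (2,4)=O (3,0)=. -> step gives (0,1)='O' but target has '.' -> reject
  (1,1)=O (2,4)=O (3,0)=O -> step gives (0,1)='O' but target has '.' -> reject
Unique solution: (1,1)=dead, (2,4)=dead, (3,0)=dead.
Check: live-neighbor counts of every cell in the completed generation 0:
121131
132231
120022
110010
Applying B3/S23 to generation 0 with these counts gives:
....O.
.O..O.
......
......
which matches the target exactly.

Answer: ..OO.O
O....O
O.....
.....O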